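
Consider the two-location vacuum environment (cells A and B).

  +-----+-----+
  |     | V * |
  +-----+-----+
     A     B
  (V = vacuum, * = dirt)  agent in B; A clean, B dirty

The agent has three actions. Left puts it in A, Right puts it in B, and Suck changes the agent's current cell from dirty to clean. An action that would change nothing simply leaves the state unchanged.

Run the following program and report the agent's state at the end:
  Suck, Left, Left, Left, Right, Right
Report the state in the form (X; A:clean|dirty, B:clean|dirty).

(B; A:clean, B:clean)

1) do Suck; now (B; A:clean, B:clean)
2) do Left; now (A; A:clean, B:clean)
3) do Left; now (A; A:clean, B:clean)
4) do Left; now (A; A:clean, B:clean)
5) do Right; now (B; A:clean, B:clean)
6) do Right; now (B; A:clean, B:clean)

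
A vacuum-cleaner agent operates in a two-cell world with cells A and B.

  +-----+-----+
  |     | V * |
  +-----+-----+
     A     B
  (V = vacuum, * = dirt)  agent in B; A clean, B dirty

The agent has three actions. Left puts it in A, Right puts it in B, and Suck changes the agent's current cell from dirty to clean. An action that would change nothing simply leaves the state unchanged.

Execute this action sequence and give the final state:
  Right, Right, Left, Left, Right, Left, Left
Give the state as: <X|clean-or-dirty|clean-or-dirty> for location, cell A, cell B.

1) do Right; now <B|clean|dirty>
2) do Right; now <B|clean|dirty>
3) do Left; now <A|clean|dirty>
4) do Left; now <A|clean|dirty>
5) do Right; now <B|clean|dirty>
6) do Left; now <A|clean|dirty>
7) do Left; now <A|clean|dirty>

<A|clean|dirty>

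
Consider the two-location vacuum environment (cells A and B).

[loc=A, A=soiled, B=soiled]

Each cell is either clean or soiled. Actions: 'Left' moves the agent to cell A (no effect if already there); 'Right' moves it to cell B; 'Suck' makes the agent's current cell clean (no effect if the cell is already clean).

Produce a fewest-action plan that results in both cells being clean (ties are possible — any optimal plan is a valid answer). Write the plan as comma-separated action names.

Suck, Right, Suck

Suck (#1): loc=A A=clean B=soiled
Right (#2): loc=B A=clean B=soiled
Suck (#3): loc=B A=clean B=clean
min 3: Suck A + move + Suck B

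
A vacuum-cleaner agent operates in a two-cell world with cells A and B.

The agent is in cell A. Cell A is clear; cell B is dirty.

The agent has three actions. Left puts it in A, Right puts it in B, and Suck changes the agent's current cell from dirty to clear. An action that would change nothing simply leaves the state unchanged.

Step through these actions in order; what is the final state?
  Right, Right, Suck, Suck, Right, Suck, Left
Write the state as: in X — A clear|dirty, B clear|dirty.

in A — A clear, B clear

step 1/7 (Right): in B — A clear, B dirty
step 2/7 (Right): in B — A clear, B dirty
step 3/7 (Suck): in B — A clear, B clear
step 4/7 (Suck): in B — A clear, B clear
step 5/7 (Right): in B — A clear, B clear
step 6/7 (Suck): in B — A clear, B clear
step 7/7 (Left): in A — A clear, B clear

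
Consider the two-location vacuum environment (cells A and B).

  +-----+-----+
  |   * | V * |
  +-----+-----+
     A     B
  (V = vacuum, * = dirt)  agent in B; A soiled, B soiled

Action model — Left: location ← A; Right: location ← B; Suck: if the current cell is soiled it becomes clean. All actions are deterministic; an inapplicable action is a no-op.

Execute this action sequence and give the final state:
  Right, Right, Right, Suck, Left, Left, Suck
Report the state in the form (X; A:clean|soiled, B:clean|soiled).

[1] after Right: (B; A:soiled, B:soiled)
[2] after Right: (B; A:soiled, B:soiled)
[3] after Right: (B; A:soiled, B:soiled)
[4] after Suck: (B; A:soiled, B:clean)
[5] after Left: (A; A:soiled, B:clean)
[6] after Left: (A; A:soiled, B:clean)
[7] after Suck: (A; A:clean, B:clean)

(A; A:clean, B:clean)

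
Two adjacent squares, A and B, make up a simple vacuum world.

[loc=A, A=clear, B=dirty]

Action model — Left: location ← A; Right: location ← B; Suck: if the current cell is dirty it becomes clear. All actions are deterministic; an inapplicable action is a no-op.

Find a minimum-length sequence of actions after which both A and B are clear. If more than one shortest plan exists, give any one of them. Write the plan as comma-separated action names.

Right, Suck

[1] after Right: loc=B A=clear B=dirty
[2] after Suck: loc=B A=clear B=clear
min 2: go B then Suck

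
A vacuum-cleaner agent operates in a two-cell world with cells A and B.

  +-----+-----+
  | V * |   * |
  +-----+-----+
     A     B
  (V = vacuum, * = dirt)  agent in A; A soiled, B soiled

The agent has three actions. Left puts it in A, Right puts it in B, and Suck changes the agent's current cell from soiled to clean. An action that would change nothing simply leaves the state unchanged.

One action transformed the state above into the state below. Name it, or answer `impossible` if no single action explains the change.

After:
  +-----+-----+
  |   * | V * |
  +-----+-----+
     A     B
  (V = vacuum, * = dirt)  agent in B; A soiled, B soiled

try  Left: in A — A soiled, B soiled
try Right: in B — A soiled, B soiled  ← match
try  Suck: in A — A clean, B soiled

Right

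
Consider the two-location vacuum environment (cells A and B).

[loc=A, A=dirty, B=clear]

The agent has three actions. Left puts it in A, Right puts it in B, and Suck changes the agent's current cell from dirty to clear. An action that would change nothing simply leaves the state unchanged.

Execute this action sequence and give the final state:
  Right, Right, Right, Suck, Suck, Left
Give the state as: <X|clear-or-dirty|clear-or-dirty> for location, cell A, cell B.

step 1/6 (Right): <B|dirty|clear>
step 2/6 (Right): <B|dirty|clear>
step 3/6 (Right): <B|dirty|clear>
step 4/6 (Suck): <B|dirty|clear>
step 5/6 (Suck): <B|dirty|clear>
step 6/6 (Left): <A|dirty|clear>

<A|dirty|clear>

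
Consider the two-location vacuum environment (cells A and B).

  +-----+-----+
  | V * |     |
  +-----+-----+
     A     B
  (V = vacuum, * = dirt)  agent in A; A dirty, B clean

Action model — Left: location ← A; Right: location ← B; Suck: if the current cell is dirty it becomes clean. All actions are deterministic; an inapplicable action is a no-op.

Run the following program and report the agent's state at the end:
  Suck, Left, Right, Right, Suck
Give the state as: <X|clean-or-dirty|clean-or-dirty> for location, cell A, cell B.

<B|clean|clean>

t=1 Suck ⇒ <A|clean|clean>
t=2 Left ⇒ <A|clean|clean>
t=3 Right ⇒ <B|clean|clean>
t=4 Right ⇒ <B|clean|clean>
t=5 Suck ⇒ <B|clean|clean>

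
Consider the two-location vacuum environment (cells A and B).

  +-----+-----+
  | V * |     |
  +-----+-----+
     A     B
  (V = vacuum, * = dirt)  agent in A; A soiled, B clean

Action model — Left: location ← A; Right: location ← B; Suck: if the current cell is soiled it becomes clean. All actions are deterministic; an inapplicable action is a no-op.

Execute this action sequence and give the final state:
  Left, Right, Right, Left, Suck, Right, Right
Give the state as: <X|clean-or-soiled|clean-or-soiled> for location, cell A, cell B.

<B|clean|clean>

1. Left → <A|soiled|clean>
2. Right → <B|soiled|clean>
3. Right → <B|soiled|clean>
4. Left → <A|soiled|clean>
5. Suck → <A|clean|clean>
6. Right → <B|clean|clean>
7. Right → <B|clean|clean>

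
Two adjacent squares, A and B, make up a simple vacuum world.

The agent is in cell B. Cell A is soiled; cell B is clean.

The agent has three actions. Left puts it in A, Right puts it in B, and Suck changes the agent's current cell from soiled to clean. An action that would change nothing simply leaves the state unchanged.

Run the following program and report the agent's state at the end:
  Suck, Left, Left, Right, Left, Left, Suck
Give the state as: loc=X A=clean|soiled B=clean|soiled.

loc=A A=clean B=clean

t=1 Suck ⇒ loc=B A=soiled B=clean
t=2 Left ⇒ loc=A A=soiled B=clean
t=3 Left ⇒ loc=A A=soiled B=clean
t=4 Right ⇒ loc=B A=soiled B=clean
t=5 Left ⇒ loc=A A=soiled B=clean
t=6 Left ⇒ loc=A A=soiled B=clean
t=7 Suck ⇒ loc=A A=clean B=clean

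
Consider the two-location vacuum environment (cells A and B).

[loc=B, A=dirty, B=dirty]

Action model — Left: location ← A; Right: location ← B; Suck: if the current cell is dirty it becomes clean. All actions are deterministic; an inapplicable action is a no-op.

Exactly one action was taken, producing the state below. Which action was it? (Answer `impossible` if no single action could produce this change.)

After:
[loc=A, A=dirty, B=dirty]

Left

try  Left: <A|dirty|dirty>  ← match
try Right: <B|dirty|dirty>
try  Suck: <B|dirty|clean>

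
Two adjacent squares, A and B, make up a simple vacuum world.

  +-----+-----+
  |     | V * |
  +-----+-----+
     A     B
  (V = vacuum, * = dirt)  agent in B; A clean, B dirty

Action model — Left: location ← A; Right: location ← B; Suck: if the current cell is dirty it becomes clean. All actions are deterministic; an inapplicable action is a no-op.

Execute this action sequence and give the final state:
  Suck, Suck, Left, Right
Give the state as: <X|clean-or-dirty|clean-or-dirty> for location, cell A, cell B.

t=1 Suck ⇒ <B|clean|clean>
t=2 Suck ⇒ <B|clean|clean>
t=3 Left ⇒ <A|clean|clean>
t=4 Right ⇒ <B|clean|clean>

<B|clean|clean>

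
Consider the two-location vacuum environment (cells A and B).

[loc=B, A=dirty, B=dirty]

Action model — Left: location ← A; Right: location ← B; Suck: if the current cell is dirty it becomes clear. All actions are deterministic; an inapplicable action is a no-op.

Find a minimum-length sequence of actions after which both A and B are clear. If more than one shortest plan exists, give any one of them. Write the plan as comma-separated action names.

Suck, Left, Suck

Suck (#1): (B; A:dirty, B:clear)
Left (#2): (A; A:dirty, B:clear)
Suck (#3): (A; A:clear, B:clear)
min 3: Suck B + move + Suck A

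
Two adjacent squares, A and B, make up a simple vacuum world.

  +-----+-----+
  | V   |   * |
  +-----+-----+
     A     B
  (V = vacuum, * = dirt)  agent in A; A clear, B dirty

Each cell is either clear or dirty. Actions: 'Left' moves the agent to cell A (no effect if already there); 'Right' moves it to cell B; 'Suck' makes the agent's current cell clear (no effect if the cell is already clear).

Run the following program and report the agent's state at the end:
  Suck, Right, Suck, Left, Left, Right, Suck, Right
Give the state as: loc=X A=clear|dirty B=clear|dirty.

t=1 Suck ⇒ loc=A A=clear B=dirty
t=2 Right ⇒ loc=B A=clear B=dirty
t=3 Suck ⇒ loc=B A=clear B=clear
t=4 Left ⇒ loc=A A=clear B=clear
t=5 Left ⇒ loc=A A=clear B=clear
t=6 Right ⇒ loc=B A=clear B=clear
t=7 Suck ⇒ loc=B A=clear B=clear
t=8 Right ⇒ loc=B A=clear B=clear

loc=B A=clear B=clear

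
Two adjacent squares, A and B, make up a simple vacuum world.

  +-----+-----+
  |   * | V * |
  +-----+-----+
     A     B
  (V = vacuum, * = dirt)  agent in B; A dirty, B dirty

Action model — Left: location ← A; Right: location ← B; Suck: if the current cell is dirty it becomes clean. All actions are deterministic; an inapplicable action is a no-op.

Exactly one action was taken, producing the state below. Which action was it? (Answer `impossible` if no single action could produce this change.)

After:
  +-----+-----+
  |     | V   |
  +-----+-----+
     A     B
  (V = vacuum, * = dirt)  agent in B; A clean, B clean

try  Left: loc=A A=dirty B=dirty
try Right: loc=B A=dirty B=dirty
try  Suck: loc=B A=dirty B=clean
no single action produces the after-state

impossible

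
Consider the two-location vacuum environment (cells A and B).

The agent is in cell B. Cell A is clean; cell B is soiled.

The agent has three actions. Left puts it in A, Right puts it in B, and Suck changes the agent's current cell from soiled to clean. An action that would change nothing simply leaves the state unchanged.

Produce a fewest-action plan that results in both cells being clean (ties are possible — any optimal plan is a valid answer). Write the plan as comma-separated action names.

Suck

step 1/1 (Suck): loc=B A=clean B=clean
min 1: B is soiled, one Suck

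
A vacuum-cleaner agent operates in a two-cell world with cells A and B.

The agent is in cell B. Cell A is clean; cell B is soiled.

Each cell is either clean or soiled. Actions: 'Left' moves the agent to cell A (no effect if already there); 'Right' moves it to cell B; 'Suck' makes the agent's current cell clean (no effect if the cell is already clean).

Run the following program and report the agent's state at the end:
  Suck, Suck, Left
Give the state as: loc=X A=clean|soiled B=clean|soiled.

Suck (#1): loc=B A=clean B=clean
Suck (#2): loc=B A=clean B=clean
Left (#3): loc=A A=clean B=clean

loc=A A=clean B=clean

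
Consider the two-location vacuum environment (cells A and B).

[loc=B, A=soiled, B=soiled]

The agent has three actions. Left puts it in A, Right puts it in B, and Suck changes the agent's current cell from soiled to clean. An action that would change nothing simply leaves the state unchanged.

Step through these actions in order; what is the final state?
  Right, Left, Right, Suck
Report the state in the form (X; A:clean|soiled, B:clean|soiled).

[1] after Right: (B; A:soiled, B:soiled)
[2] after Left: (A; A:soiled, B:soiled)
[3] after Right: (B; A:soiled, B:soiled)
[4] after Suck: (B; A:soiled, B:clean)

(B; A:soiled, B:clean)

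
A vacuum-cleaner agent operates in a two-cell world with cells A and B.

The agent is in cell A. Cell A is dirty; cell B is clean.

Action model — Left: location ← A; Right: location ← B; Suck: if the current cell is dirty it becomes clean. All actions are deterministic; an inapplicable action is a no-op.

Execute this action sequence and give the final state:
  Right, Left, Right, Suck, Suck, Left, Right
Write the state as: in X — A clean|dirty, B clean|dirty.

[1] after Right: in B — A dirty, B clean
[2] after Left: in A — A dirty, B clean
[3] after Right: in B — A dirty, B clean
[4] after Suck: in B — A dirty, B clean
[5] after Suck: in B — A dirty, B clean
[6] after Left: in A — A dirty, B clean
[7] after Right: in B — A dirty, B clean

in B — A dirty, B clean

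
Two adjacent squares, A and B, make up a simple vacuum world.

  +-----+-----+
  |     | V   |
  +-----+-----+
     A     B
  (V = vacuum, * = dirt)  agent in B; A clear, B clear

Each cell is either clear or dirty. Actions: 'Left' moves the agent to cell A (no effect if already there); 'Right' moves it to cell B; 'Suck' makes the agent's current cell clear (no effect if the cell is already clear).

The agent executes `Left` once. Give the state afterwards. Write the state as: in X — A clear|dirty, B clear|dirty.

in A — A clear, B clear

start: in B — A clear, B clear
step 1/1 (Left): in A — A clear, B clear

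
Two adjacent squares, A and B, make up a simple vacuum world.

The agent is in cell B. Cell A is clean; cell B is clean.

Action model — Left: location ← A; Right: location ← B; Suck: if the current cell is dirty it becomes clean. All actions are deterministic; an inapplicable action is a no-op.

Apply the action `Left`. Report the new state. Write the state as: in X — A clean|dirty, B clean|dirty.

in A — A clean, B clean

start: in B — A clean, B clean
step 1/1 (Left): in A — A clean, B clean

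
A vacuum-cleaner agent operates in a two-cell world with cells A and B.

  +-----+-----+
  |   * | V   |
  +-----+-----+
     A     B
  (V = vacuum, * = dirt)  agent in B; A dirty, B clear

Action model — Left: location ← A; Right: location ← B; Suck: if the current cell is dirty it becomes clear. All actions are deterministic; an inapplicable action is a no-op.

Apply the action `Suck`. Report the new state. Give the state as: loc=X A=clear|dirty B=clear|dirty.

loc=B A=dirty B=clear

start: loc=B A=dirty B=clear
1) do Suck; now loc=B A=dirty B=clear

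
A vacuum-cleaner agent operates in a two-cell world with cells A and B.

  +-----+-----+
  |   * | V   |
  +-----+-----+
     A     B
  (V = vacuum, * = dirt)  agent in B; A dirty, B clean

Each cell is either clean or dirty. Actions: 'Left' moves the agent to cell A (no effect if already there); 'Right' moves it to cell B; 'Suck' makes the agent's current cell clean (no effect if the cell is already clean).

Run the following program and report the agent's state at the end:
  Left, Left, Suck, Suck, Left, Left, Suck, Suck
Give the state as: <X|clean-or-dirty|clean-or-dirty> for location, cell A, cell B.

1) do Left; now <A|dirty|clean>
2) do Left; now <A|dirty|clean>
3) do Suck; now <A|clean|clean>
4) do Suck; now <A|clean|clean>
5) do Left; now <A|clean|clean>
6) do Left; now <A|clean|clean>
7) do Suck; now <A|clean|clean>
8) do Suck; now <A|clean|clean>

<A|clean|clean>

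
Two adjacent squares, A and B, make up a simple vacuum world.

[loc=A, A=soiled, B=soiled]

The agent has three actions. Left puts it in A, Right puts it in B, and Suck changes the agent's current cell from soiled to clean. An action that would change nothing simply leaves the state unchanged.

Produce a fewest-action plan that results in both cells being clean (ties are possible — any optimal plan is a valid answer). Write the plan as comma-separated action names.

Suck, Right, Suck

t=1 Suck ⇒ (A; A:clean, B:soiled)
t=2 Right ⇒ (B; A:clean, B:soiled)
t=3 Suck ⇒ (B; A:clean, B:clean)
min 3: Suck A + move + Suck B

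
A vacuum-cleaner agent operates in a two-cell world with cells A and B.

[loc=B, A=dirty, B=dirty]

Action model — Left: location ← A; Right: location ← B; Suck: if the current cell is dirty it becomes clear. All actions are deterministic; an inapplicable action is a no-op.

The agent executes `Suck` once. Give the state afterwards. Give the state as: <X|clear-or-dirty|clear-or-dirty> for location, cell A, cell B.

<B|dirty|clear>

start: <B|dirty|dirty>
1) do Suck; now <B|dirty|clear>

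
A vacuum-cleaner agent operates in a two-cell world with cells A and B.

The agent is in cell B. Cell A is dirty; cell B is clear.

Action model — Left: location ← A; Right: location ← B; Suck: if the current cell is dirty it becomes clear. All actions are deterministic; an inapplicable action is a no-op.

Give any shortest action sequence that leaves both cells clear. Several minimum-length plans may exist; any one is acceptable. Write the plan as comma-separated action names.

Left, Suck

[1] after Left: loc=A A=dirty B=clear
[2] after Suck: loc=A A=clear B=clear
min 2: go A then Suck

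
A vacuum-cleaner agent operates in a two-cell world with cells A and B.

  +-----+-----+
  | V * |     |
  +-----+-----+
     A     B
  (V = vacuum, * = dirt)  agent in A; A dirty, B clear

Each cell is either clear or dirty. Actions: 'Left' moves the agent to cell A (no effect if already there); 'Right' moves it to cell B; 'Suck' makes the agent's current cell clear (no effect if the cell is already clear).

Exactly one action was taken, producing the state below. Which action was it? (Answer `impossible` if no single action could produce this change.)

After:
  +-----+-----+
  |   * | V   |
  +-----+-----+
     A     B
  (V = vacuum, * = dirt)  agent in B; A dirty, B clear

try  Left: in A — A dirty, B clear
try Right: in B — A dirty, B clear  ← match
try  Suck: in A — A clear, B clear

Right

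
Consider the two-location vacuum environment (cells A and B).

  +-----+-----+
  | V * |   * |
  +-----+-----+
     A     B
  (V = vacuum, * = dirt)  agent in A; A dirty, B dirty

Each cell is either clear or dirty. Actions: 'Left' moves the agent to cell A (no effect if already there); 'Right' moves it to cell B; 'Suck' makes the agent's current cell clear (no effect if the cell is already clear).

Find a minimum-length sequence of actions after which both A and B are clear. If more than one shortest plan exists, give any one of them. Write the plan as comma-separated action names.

Suck (#1): <A|clear|dirty>
Right (#2): <B|clear|dirty>
Suck (#3): <B|clear|clear>
min 3: Suck A + move + Suck B

Suck, Right, Suck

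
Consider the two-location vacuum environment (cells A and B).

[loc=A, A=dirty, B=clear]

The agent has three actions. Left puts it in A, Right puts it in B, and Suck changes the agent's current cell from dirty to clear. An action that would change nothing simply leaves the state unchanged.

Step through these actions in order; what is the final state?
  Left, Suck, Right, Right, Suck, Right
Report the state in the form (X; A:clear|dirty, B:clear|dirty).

1. Left → (A; A:dirty, B:clear)
2. Suck → (A; A:clear, B:clear)
3. Right → (B; A:clear, B:clear)
4. Right → (B; A:clear, B:clear)
5. Suck → (B; A:clear, B:clear)
6. Right → (B; A:clear, B:clear)

(B; A:clear, B:clear)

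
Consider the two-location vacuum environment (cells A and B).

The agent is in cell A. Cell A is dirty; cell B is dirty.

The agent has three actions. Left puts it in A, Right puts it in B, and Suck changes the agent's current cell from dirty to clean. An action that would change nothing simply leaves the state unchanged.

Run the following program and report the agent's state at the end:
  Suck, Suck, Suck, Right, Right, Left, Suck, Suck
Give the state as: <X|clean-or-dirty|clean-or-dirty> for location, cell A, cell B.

<A|clean|dirty>

1. Suck → <A|clean|dirty>
2. Suck → <A|clean|dirty>
3. Suck → <A|clean|dirty>
4. Right → <B|clean|dirty>
5. Right → <B|clean|dirty>
6. Left → <A|clean|dirty>
7. Suck → <A|clean|dirty>
8. Suck → <A|clean|dirty>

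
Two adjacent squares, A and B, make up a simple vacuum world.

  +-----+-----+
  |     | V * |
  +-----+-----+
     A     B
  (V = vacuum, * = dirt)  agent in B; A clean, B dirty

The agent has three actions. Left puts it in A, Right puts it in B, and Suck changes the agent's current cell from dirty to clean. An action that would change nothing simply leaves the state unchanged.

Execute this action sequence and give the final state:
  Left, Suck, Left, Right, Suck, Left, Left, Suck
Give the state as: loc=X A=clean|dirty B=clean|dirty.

t=1 Left ⇒ loc=A A=clean B=dirty
t=2 Suck ⇒ loc=A A=clean B=dirty
t=3 Left ⇒ loc=A A=clean B=dirty
t=4 Right ⇒ loc=B A=clean B=dirty
t=5 Suck ⇒ loc=B A=clean B=clean
t=6 Left ⇒ loc=A A=clean B=clean
t=7 Left ⇒ loc=A A=clean B=clean
t=8 Suck ⇒ loc=A A=clean B=clean

loc=A A=clean B=clean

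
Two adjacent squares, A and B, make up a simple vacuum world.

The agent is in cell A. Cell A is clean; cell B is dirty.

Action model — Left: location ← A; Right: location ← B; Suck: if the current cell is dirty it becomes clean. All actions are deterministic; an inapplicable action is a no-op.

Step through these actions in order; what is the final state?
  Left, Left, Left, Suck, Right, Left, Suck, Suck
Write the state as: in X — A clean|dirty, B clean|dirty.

Left (#1): in A — A clean, B dirty
Left (#2): in A — A clean, B dirty
Left (#3): in A — A clean, B dirty
Suck (#4): in A — A clean, B dirty
Right (#5): in B — A clean, B dirty
Left (#6): in A — A clean, B dirty
Suck (#7): in A — A clean, B dirty
Suck (#8): in A — A clean, B dirty

in A — A clean, B dirty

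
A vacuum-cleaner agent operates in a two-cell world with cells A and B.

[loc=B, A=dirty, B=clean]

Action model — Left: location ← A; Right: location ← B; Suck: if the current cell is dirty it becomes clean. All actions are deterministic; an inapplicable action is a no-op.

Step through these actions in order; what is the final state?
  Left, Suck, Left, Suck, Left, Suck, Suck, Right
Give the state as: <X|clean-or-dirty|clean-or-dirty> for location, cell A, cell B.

<B|clean|clean>

Left (#1): <A|dirty|clean>
Suck (#2): <A|clean|clean>
Left (#3): <A|clean|clean>
Suck (#4): <A|clean|clean>
Left (#5): <A|clean|clean>
Suck (#6): <A|clean|clean>
Suck (#7): <A|clean|clean>
Right (#8): <B|clean|clean>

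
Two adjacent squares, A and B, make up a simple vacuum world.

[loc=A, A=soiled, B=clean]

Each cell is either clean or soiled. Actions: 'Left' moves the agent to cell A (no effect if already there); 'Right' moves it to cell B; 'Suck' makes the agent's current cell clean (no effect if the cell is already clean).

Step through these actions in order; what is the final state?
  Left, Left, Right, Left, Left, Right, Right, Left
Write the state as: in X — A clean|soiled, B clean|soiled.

t=1 Left ⇒ in A — A soiled, B clean
t=2 Left ⇒ in A — A soiled, B clean
t=3 Right ⇒ in B — A soiled, B clean
t=4 Left ⇒ in A — A soiled, B clean
t=5 Left ⇒ in A — A soiled, B clean
t=6 Right ⇒ in B — A soiled, B clean
t=7 Right ⇒ in B — A soiled, B clean
t=8 Left ⇒ in A — A soiled, B clean

in A — A soiled, B clean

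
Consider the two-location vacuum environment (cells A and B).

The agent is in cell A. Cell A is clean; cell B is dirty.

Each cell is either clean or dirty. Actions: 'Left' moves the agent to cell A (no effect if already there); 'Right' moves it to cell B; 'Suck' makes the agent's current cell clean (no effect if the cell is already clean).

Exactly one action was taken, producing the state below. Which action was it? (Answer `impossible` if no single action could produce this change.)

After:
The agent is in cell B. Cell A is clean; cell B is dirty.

try  Left: in A — A clean, B dirty
try Right: in B — A clean, B dirty  ← match
try  Suck: in A — A clean, B dirty

Right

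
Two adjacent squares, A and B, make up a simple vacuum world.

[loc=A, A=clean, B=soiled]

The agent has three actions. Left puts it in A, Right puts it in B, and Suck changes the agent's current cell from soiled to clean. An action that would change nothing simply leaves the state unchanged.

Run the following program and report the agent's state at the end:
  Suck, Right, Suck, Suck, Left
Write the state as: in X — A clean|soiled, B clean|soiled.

in A — A clean, B clean

Suck (#1): in A — A clean, B soiled
Right (#2): in B — A clean, B soiled
Suck (#3): in B — A clean, B clean
Suck (#4): in B — A clean, B clean
Left (#5): in A — A clean, B clean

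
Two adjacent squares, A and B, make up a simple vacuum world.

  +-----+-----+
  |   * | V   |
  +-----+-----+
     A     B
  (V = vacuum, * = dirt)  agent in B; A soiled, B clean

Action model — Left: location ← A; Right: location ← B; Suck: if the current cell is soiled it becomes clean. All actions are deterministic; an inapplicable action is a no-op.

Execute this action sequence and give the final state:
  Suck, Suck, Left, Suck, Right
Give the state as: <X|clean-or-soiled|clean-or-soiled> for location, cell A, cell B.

<B|clean|clean>

Suck (#1): <B|soiled|clean>
Suck (#2): <B|soiled|clean>
Left (#3): <A|soiled|clean>
Suck (#4): <A|clean|clean>
Right (#5): <B|clean|clean>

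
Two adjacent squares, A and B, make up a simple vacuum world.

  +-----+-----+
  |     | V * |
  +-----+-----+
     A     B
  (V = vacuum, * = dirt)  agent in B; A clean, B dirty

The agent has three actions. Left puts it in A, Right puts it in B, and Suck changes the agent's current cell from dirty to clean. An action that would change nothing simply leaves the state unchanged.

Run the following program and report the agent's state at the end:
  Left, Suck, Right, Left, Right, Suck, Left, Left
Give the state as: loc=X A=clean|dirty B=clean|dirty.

[1] after Left: loc=A A=clean B=dirty
[2] after Suck: loc=A A=clean B=dirty
[3] after Right: loc=B A=clean B=dirty
[4] after Left: loc=A A=clean B=dirty
[5] after Right: loc=B A=clean B=dirty
[6] after Suck: loc=B A=clean B=clean
[7] after Left: loc=A A=clean B=clean
[8] after Left: loc=A A=clean B=clean

loc=A A=clean B=clean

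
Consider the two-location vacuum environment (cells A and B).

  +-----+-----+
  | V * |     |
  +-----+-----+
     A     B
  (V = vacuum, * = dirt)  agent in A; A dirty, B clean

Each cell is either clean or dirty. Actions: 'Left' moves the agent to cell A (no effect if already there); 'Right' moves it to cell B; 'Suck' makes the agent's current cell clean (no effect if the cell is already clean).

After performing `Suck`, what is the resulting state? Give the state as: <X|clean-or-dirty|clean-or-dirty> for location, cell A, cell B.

<A|clean|clean>

start: <A|dirty|clean>
[1] after Suck: <A|clean|clean>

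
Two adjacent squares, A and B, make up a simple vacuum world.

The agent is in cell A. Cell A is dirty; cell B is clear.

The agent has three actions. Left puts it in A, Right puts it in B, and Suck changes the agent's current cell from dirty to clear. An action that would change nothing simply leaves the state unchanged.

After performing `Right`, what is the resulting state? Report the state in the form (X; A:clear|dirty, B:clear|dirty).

start: (A; A:dirty, B:clear)
1. Right → (B; A:dirty, B:clear)

(B; A:dirty, B:clear)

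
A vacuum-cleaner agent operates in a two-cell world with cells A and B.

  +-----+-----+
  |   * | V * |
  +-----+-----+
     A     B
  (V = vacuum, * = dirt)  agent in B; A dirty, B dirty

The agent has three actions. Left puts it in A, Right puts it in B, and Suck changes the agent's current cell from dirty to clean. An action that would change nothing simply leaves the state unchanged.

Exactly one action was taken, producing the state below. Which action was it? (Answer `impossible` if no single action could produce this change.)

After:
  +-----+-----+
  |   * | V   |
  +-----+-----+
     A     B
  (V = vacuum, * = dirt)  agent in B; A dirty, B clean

Suck

try  Left: in A — A dirty, B dirty
try Right: in B — A dirty, B dirty
try  Suck: in B — A dirty, B clean  ← match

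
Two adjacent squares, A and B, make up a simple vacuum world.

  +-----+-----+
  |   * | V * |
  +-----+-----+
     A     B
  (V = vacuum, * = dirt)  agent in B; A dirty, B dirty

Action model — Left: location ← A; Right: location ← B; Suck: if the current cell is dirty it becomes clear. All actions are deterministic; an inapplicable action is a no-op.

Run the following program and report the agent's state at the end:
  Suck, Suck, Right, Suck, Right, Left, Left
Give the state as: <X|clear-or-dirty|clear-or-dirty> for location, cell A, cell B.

<A|dirty|clear>

1. Suck → <B|dirty|clear>
2. Suck → <B|dirty|clear>
3. Right → <B|dirty|clear>
4. Suck → <B|dirty|clear>
5. Right → <B|dirty|clear>
6. Left → <A|dirty|clear>
7. Left → <A|dirty|clear>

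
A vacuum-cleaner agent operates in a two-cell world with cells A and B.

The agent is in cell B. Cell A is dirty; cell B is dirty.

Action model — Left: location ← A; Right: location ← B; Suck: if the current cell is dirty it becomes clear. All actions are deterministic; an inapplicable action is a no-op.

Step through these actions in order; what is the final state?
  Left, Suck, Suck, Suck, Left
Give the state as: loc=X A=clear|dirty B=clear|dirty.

loc=A A=clear B=dirty

[1] after Left: loc=A A=dirty B=dirty
[2] after Suck: loc=A A=clear B=dirty
[3] after Suck: loc=A A=clear B=dirty
[4] after Suck: loc=A A=clear B=dirty
[5] after Left: loc=A A=clear B=dirty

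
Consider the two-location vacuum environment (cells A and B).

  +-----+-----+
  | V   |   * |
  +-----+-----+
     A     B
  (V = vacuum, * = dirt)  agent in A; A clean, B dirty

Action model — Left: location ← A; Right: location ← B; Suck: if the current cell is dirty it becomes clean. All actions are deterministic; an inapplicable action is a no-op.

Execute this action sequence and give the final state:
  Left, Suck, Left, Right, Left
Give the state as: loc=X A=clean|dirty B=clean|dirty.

loc=A A=clean B=dirty

Left (#1): loc=A A=clean B=dirty
Suck (#2): loc=A A=clean B=dirty
Left (#3): loc=A A=clean B=dirty
Right (#4): loc=B A=clean B=dirty
Left (#5): loc=A A=clean B=dirty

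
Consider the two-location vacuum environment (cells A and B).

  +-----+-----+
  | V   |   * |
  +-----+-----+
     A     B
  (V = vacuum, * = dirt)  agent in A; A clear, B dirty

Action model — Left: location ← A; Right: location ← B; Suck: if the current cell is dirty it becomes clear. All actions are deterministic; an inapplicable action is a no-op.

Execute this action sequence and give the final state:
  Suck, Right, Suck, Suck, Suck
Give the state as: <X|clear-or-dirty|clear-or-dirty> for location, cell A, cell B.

<B|clear|clear>

1. Suck → <A|clear|dirty>
2. Right → <B|clear|dirty>
3. Suck → <B|clear|clear>
4. Suck → <B|clear|clear>
5. Suck → <B|clear|clear>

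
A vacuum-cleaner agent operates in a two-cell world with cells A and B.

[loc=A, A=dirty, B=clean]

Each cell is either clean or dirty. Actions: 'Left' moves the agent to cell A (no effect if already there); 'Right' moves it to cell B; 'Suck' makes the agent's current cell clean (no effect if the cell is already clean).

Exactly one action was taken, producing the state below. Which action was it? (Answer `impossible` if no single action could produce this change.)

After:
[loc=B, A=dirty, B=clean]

Right

try  Left: (A; A:dirty, B:clean)
try Right: (B; A:dirty, B:clean)  ← match
try  Suck: (A; A:clean, B:clean)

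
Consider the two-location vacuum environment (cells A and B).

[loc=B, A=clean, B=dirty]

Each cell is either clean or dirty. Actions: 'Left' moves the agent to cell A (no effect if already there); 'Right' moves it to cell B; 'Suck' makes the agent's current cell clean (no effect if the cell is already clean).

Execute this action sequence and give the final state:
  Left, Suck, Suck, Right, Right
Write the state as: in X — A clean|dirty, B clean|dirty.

in B — A clean, B dirty

step 1/5 (Left): in A — A clean, B dirty
step 2/5 (Suck): in A — A clean, B dirty
step 3/5 (Suck): in A — A clean, B dirty
step 4/5 (Right): in B — A clean, B dirty
step 5/5 (Right): in B — A clean, B dirty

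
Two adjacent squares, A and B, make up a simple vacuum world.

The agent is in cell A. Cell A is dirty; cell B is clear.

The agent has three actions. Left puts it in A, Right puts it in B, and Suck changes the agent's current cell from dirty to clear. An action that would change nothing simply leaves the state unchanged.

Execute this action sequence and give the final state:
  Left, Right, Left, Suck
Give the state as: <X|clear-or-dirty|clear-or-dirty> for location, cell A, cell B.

<A|clear|clear>

Left (#1): <A|dirty|clear>
Right (#2): <B|dirty|clear>
Left (#3): <A|dirty|clear>
Suck (#4): <A|clear|clear>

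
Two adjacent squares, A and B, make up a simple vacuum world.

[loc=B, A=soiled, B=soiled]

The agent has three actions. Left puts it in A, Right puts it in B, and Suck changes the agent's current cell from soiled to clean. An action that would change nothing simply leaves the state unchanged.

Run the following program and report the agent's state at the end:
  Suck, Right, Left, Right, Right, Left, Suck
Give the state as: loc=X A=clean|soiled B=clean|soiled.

Suck (#1): loc=B A=soiled B=clean
Right (#2): loc=B A=soiled B=clean
Left (#3): loc=A A=soiled B=clean
Right (#4): loc=B A=soiled B=clean
Right (#5): loc=B A=soiled B=clean
Left (#6): loc=A A=soiled B=clean
Suck (#7): loc=A A=clean B=clean

loc=A A=clean B=clean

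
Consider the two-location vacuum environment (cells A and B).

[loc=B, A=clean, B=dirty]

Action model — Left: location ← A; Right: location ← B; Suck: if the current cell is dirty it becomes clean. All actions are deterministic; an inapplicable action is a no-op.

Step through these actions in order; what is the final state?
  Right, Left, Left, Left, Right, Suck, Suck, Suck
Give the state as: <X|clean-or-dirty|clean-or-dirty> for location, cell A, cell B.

<B|clean|clean>

Right (#1): <B|clean|dirty>
Left (#2): <A|clean|dirty>
Left (#3): <A|clean|dirty>
Left (#4): <A|clean|dirty>
Right (#5): <B|clean|dirty>
Suck (#6): <B|clean|clean>
Suck (#7): <B|clean|clean>
Suck (#8): <B|clean|clean>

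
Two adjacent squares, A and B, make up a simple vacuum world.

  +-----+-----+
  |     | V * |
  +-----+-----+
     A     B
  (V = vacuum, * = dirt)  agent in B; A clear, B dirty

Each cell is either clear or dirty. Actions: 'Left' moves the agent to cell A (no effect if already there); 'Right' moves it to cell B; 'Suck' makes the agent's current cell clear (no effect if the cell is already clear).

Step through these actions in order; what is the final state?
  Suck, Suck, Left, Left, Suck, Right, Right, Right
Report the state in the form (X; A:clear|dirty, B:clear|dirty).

t=1 Suck ⇒ (B; A:clear, B:clear)
t=2 Suck ⇒ (B; A:clear, B:clear)
t=3 Left ⇒ (A; A:clear, B:clear)
t=4 Left ⇒ (A; A:clear, B:clear)
t=5 Suck ⇒ (A; A:clear, B:clear)
t=6 Right ⇒ (B; A:clear, B:clear)
t=7 Right ⇒ (B; A:clear, B:clear)
t=8 Right ⇒ (B; A:clear, B:clear)

(B; A:clear, B:clear)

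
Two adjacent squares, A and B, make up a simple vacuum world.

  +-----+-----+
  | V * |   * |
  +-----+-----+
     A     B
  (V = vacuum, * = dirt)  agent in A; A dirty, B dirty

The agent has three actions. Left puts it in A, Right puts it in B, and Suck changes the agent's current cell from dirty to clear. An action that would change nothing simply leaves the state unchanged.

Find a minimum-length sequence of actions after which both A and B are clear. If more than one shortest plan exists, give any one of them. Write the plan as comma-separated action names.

Suck, Right, Suck

1. Suck → loc=A A=clear B=dirty
2. Right → loc=B A=clear B=dirty
3. Suck → loc=B A=clear B=clear
min 3: Suck A + move + Suck B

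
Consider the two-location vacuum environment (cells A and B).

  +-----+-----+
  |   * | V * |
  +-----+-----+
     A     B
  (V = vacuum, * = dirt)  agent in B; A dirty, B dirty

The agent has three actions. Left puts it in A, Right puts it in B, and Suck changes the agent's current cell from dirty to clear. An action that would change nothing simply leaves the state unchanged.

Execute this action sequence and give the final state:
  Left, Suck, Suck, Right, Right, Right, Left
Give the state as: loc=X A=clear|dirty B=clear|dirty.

step 1/7 (Left): loc=A A=dirty B=dirty
step 2/7 (Suck): loc=A A=clear B=dirty
step 3/7 (Suck): loc=A A=clear B=dirty
step 4/7 (Right): loc=B A=clear B=dirty
step 5/7 (Right): loc=B A=clear B=dirty
step 6/7 (Right): loc=B A=clear B=dirty
step 7/7 (Left): loc=A A=clear B=dirty

loc=A A=clear B=dirty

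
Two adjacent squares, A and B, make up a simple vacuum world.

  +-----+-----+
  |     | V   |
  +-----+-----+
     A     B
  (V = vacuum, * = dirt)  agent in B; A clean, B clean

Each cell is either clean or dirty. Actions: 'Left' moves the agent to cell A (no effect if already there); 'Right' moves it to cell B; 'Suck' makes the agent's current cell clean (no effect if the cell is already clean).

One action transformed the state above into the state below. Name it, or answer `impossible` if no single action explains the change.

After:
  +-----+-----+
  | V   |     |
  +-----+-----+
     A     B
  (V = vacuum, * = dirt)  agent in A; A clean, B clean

try  Left: <A|clean|clean>  ← match
try Right: <B|clean|clean>
try  Suck: <B|clean|clean>

Left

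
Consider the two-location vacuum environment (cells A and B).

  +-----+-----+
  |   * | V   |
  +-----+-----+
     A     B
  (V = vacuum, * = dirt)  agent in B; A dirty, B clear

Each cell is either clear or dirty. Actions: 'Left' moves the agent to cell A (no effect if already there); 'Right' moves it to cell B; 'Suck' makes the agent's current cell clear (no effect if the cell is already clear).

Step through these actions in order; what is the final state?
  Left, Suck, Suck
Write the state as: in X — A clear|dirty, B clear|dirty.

in A — A clear, B clear

step 1/3 (Left): in A — A dirty, B clear
step 2/3 (Suck): in A — A clear, B clear
step 3/3 (Suck): in A — A clear, B clear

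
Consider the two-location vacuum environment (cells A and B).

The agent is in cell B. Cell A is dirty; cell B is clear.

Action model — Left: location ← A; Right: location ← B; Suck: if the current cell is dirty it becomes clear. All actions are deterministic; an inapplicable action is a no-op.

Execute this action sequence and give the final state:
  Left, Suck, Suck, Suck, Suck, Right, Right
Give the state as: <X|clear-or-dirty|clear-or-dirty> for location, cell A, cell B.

step 1/7 (Left): <A|dirty|clear>
step 2/7 (Suck): <A|clear|clear>
step 3/7 (Suck): <A|clear|clear>
step 4/7 (Suck): <A|clear|clear>
step 5/7 (Suck): <A|clear|clear>
step 6/7 (Right): <B|clear|clear>
step 7/7 (Right): <B|clear|clear>

<B|clear|clear>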